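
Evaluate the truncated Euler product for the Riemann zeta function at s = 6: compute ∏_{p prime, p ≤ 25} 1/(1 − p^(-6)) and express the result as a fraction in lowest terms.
∏ = 7921457489978054880231124911875/7786417203783354362865572118528

The primes p ≤ 25 are [2, 3, 5, 7, 11, 13, 17, 19, 23]. For each prime, (1 − 1/p^6)^(-1) = p^6 / (p^6 − 1). The product is (1 − 1/2^6)^(-1), (1 − 1/3^6)^(-1), (1 − 1/5^6)^(-1), (1 − 1/7^6)^(-1), (1 − 1/11^6)^(-1), (1 − 1/13^6)^(-1), (1 − 1/17^6)^(-1), (1 − 1/19^6)^(-1), (1 − 1/23^6)^(-1) = ∏ p^6 / (p^6 − 1) = 7921457489978054880231124911875/7786417203783354362865572118528.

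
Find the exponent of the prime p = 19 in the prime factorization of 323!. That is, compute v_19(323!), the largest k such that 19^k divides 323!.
v_19(323!) = 17

Legendre's formula: v_p(n!) = Σ_{k ≥ 1} ⌊n / p^k⌋. For p = 19, n = 323, the terms are:
  ⌊323/19^1⌋ = ⌊323/19⌋ = 17
(the next term ⌊323/19^2⌋ = 0, terminating the sum). Summing: v_19(323!) = 17 = 17.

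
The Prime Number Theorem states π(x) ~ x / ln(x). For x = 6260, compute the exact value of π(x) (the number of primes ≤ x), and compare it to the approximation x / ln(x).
π(6260) = 813;  x/ln(x) ≈ 716.09;  relative error ≈ 11.92%.

Directly count primes up to 6260: π(6260) = 813. The PNT approximation gives 6260/ln(6260) ≈ 6260/8.74194 ≈ 716.09. Relative error (π(x) − x/ln(x)) / π(x) ≈ 11.92%; the approximation is known to undercount slightly (Li(x) is a better estimate).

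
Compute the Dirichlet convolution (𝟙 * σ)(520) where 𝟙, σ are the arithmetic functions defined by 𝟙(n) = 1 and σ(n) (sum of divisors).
(𝟙 * σ)(520) = 2730

Divisors of 520: [1, 2, 4, 5, 8, 10, 13, 20, 26, 40, 52, 65, 104, 130, 260, 520]. For each d | 520:
  d = 1: 𝟙(1) · σ(520/1) = 1 · 1260 = 1260
  d = 2: 𝟙(2) · σ(520/2) = 1 · 588 = 588
  d = 4: 𝟙(4) · σ(520/4) = 1 · 252 = 252
  d = 5: 𝟙(5) · σ(520/5) = 1 · 210 = 210
  d = 8: 𝟙(8) · σ(520/8) = 1 · 84 = 84
  d = 10: 𝟙(10) · σ(520/10) = 1 · 98 = 98
  d = 13: 𝟙(13) · σ(520/13) = 1 · 90 = 90
  d = 20: 𝟙(20) · σ(520/20) = 1 · 42 = 42
  d = 26: 𝟙(26) · σ(520/26) = 1 · 42 = 42
  d = 40: 𝟙(40) · σ(520/40) = 1 · 14 = 14
  d = 52: 𝟙(52) · σ(520/52) = 1 · 18 = 18
  d = 65: 𝟙(65) · σ(520/65) = 1 · 15 = 15
  d = 104: 𝟙(104) · σ(520/104) = 1 · 6 = 6
  d = 130: 𝟙(130) · σ(520/130) = 1 · 7 = 7
  d = 260: 𝟙(260) · σ(520/260) = 1 · 3 = 3
  d = 520: 𝟙(520) · σ(520/520) = 1 · 1 = 1
Summing: (𝟙 * σ)(520) = 1260 + 588 + 252 + 210 + 84 + 98 + 90 + 42 + 42 + 14 + 18 + 15 + 6 + 7 + 3 + 1 = 2730.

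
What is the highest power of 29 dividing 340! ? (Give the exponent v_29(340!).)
v_29(340!) = 11

Legendre's formula: v_p(n!) = Σ_{k ≥ 1} ⌊n / p^k⌋. For p = 29, n = 340, the terms are:
  ⌊340/29^1⌋ = ⌊340/29⌋ = 11
(the next term ⌊340/29^2⌋ = 0, terminating the sum). Summing: v_29(340!) = 11 = 11.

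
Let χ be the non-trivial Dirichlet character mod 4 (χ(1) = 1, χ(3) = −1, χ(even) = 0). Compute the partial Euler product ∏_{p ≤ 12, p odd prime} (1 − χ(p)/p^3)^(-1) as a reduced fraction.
∏ = 24457125/25252352

The odd primes p ≤ 12 are [3, 5, 7, 11]. For each, χ(p) = 1 if p ≡ 1 mod 4, χ(p) = −1 if p ≡ 3 mod 4. Taking (1 − χ(p)/p^3)^(-1) = p^3/(p^3 − χ(p)): (1 − (-1)/3^3)^(-1) · (1 − (1)/5^3)^(-1) · (1 − (-1)/7^3)^(-1) · (1 − (-1)/11^3)^(-1) = 24457125/25252352.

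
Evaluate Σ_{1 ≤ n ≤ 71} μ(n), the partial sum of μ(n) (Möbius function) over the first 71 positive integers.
Σ_{n ≤ 71} μ(n) = -3

Compute μ(n) for each 1 ≤ n ≤ 71: μ(1) = 1, μ(2) = -1, μ(3) = -1, μ(4) = 0, μ(5) = -1, μ(6) = 1, μ(7) = -1, μ(8) = 0, μ(9) = 0, μ(10) = 1, μ(11) = -1, μ(12) = 0, μ(13) = -1, μ(14) = 1, μ(15) = 1, μ(16) = 0, μ(17) = -1, μ(18) = 0, μ(19) = -1, μ(20) = 0, μ(21) = 1, μ(22) = 1, μ(23) = -1, μ(24) = 0, μ(25) = 0, μ(26) = 1, μ(27) = 0, μ(28) = 0, μ(29) = -1, μ(30) = -1, μ(31) = -1, μ(32) = 0, μ(33) = 1, μ(34) = 1, μ(35) = 1, μ(36) = 0, μ(37) = -1, μ(38) = 1, μ(39) = 1, μ(40) = 0, μ(41) = -1, μ(42) = -1, μ(43) = -1, μ(44) = 0, μ(45) = 0, μ(46) = 1, μ(47) = -1, μ(48) = 0, μ(49) = 0, μ(50) = 0, μ(51) = 1, μ(52) = 0, μ(53) = -1, μ(54) = 0, μ(55) = 1, μ(56) = 0, μ(57) = 1, μ(58) = 1, μ(59) = -1, μ(60) = 0, μ(61) = -1, μ(62) = 1, μ(63) = 0, μ(64) = 0, μ(65) = 1, μ(66) = -1, μ(67) = -1, μ(68) = 0, μ(69) = 1, μ(70) = -1, μ(71) = -1. Summing all 71 values: -3. (Mertens function M(x) = Σ_{n ≤ x} μ(n); on average M(x) should be small (PNT ⟺ M(x) = o(x)).)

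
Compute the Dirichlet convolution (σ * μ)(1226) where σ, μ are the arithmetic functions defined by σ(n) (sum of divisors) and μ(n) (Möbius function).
(σ * μ)(1226) = 1226

Divisors of 1226: [1, 2, 613, 1226]. For each d | 1226:
  d = 1: σ(1) · μ(1226/1) = 1 · 1 = 1
  d = 2: σ(2) · μ(1226/2) = 3 · -1 = -3
  d = 613: σ(613) · μ(1226/613) = 614 · -1 = -614
  d = 1226: σ(1226) · μ(1226/1226) = 1842 · 1 = 1842
Summing: (σ * μ)(1226) = 1 + -3 + -614 + 1842 = 1226.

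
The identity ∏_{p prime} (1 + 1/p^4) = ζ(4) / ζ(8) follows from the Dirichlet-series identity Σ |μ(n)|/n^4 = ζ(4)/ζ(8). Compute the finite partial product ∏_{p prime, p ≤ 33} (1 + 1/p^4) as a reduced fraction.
∏ = 377183486665353545574471751056805902016576/349915921480385530721123181536044923530625

The primes p ≤ 33 are [2, 3, 5, 7, 11, 13, 17, 19, 23, 29, 31]. For each, (1 + 1/p^4) = (p^4 + 1)/p^4. Multiplying these fractions over p ∈ [2, 3, 5, 7, 11, 13, 17, 19, 23, 29, 31] gives 377183486665353545574471751056805902016576/349915921480385530721123181536044923530625. (In the limit P → ∞ this tends to ζ(4)/ζ(8).)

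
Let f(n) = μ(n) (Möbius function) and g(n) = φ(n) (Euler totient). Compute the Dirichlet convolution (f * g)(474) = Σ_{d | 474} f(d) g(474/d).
(μ * φ)(474) = 0

Divisors of 474: [1, 2, 3, 6, 79, 158, 237, 474]. For each d | 474:
  d = 1: μ(1) · φ(474/1) = 1 · 156 = 156
  d = 2: μ(2) · φ(474/2) = -1 · 156 = -156
  d = 3: μ(3) · φ(474/3) = -1 · 78 = -78
  d = 6: μ(6) · φ(474/6) = 1 · 78 = 78
  d = 79: μ(79) · φ(474/79) = -1 · 2 = -2
  d = 158: μ(158) · φ(474/158) = 1 · 2 = 2
  d = 237: μ(237) · φ(474/237) = 1 · 1 = 1
  d = 474: μ(474) · φ(474/474) = -1 · 1 = -1
Summing: (μ * φ)(474) = 156 + -156 + -78 + 78 + -2 + 2 + 1 + -1 = 0.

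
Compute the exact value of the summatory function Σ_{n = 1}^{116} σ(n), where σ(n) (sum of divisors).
Σ_{n ≤ 116} σ(n) = 11107

Compute σ(n) for each 1 ≤ n ≤ 116: σ(1) = 1, σ(2) = 3, σ(3) = 4, σ(4) = 7, σ(5) = 6, σ(6) = 12, σ(7) = 8, σ(8) = 15, σ(9) = 13, σ(10) = 18, σ(11) = 12, σ(12) = 28, σ(13) = 14, σ(14) = 24, σ(15) = 24, σ(16) = 31, σ(17) = 18, σ(18) = 39, σ(19) = 20, σ(20) = 42, σ(21) = 32, σ(22) = 36, σ(23) = 24, σ(24) = 60, σ(25) = 31, σ(26) = 42, σ(27) = 40, σ(28) = 56, σ(29) = 30, σ(30) = 72, σ(31) = 32, σ(32) = 63, σ(33) = 48, σ(34) = 54, σ(35) = 48, σ(36) = 91, σ(37) = 38, σ(38) = 60, σ(39) = 56, σ(40) = 90, σ(41) = 42, σ(42) = 96, σ(43) = 44, σ(44) = 84, σ(45) = 78, σ(46) = 72, σ(47) = 48, σ(48) = 124, σ(49) = 57, σ(50) = 93, σ(51) = 72, σ(52) = 98, σ(53) = 54, σ(54) = 120, σ(55) = 72, σ(56) = 120, σ(57) = 80, σ(58) = 90, σ(59) = 60, σ(60) = 168, σ(61) = 62, σ(62) = 96, σ(63) = 104, σ(64) = 127, σ(65) = 84, σ(66) = 144, σ(67) = 68, σ(68) = 126, σ(69) = 96, σ(70) = 144, σ(71) = 72, σ(72) = 195, σ(73) = 74, σ(74) = 114, σ(75) = 124, σ(76) = 140, σ(77) = 96, σ(78) = 168, σ(79) = 80, σ(80) = 186, σ(81) = 121, σ(82) = 126, σ(83) = 84, σ(84) = 224, σ(85) = 108, σ(86) = 132, σ(87) = 120, σ(88) = 180, σ(89) = 90, σ(90) = 234, σ(91) = 112, σ(92) = 168, σ(93) = 128, σ(94) = 144, σ(95) = 120, σ(96) = 252, σ(97) = 98, σ(98) = 171, σ(99) = 156, σ(100) = 217, σ(101) = 102, σ(102) = 216, σ(103) = 104, σ(104) = 210, σ(105) = 192, σ(106) = 162, σ(107) = 108, σ(108) = 280, σ(109) = 110, σ(110) = 216, σ(111) = 152, σ(112) = 248, σ(113) = 114, σ(114) = 240, σ(115) = 144, σ(116) = 210. Summing all 116 values: 11107. (Average order: Σ_{n ≤ x} σ(n) ~ (π²/12) x². For x = 116, (π²/12)·116² ≈ 11067.12.)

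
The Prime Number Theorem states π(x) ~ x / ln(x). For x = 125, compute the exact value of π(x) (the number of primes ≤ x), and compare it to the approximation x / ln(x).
π(125) = 30;  x/ln(x) ≈ 25.89;  relative error ≈ 13.70%.

Directly count primes up to 125: π(125) = 30. The PNT approximation gives 125/ln(125) ≈ 125/4.82831 ≈ 25.89. Relative error (π(x) − x/ln(x)) / π(x) ≈ 13.70%; the approximation is known to undercount slightly (Li(x) is a better estimate).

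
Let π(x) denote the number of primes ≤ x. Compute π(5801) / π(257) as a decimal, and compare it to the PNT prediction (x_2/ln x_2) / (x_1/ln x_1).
π(5801)/π(257) = 761/55 ≈ 13.8364;  PNT prediction ≈ 14.4538.

π(257) = 55 and π(5801) = 761, so π(5801)/π(257) ≈ 13.8364. The PNT-predicted ratio is (5801/ln(5801)) / (257/ln(257)) ≈ 14.4538. The two agree to within a few percent, as expected.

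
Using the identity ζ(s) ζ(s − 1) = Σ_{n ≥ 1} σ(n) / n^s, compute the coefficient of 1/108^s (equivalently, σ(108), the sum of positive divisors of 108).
σ(108) = 280

In the product (Σ m^0/m^s)(Σ k / k^s) = Σ (Σ_{d | n} d) / n^s, the coefficient of 1/n^s is σ(n) = Σ_{d | n} d. For n = 108, divisors are [1, 2, 3, 4, 6, 9, 12, 18, 27, 36, 54, 108]; summing: σ(108) = 280.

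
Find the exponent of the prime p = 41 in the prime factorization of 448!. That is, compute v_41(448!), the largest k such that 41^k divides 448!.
v_41(448!) = 10

Legendre's formula: v_p(n!) = Σ_{k ≥ 1} ⌊n / p^k⌋. For p = 41, n = 448, the terms are:
  ⌊448/41^1⌋ = ⌊448/41⌋ = 10
(the next term ⌊448/41^2⌋ = 0, terminating the sum). Summing: v_41(448!) = 10 = 10.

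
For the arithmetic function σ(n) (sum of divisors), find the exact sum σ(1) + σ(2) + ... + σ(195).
Σ_{n ≤ 195} σ(n) = 31314

Compute σ(n) for each 1 ≤ n ≤ 195: σ(1) = 1, σ(2) = 3, σ(3) = 4, σ(4) = 7, σ(5) = 6, σ(6) = 12, σ(7) = 8, σ(8) = 15, σ(9) = 13, σ(10) = 18, σ(11) = 12, σ(12) = 28, σ(13) = 14, σ(14) = 24, σ(15) = 24, σ(16) = 31, σ(17) = 18, σ(18) = 39, σ(19) = 20, σ(20) = 42, σ(21) = 32, σ(22) = 36, σ(23) = 24, σ(24) = 60, σ(25) = 31, σ(26) = 42, σ(27) = 40, σ(28) = 56, σ(29) = 30, σ(30) = 72, σ(31) = 32, σ(32) = 63, σ(33) = 48, σ(34) = 54, σ(35) = 48, σ(36) = 91, σ(37) = 38, σ(38) = 60, σ(39) = 56, σ(40) = 90, σ(41) = 42, σ(42) = 96, σ(43) = 44, σ(44) = 84, σ(45) = 78, σ(46) = 72, σ(47) = 48, σ(48) = 124, σ(49) = 57, σ(50) = 93, σ(51) = 72, σ(52) = 98, σ(53) = 54, σ(54) = 120, σ(55) = 72, σ(56) = 120, σ(57) = 80, σ(58) = 90, σ(59) = 60, σ(60) = 168, σ(61) = 62, σ(62) = 96, σ(63) = 104, σ(64) = 127, σ(65) = 84, σ(66) = 144, σ(67) = 68, σ(68) = 126, σ(69) = 96, σ(70) = 144, σ(71) = 72, σ(72) = 195, σ(73) = 74, σ(74) = 114, σ(75) = 124, σ(76) = 140, σ(77) = 96, σ(78) = 168, σ(79) = 80, σ(80) = 186, σ(81) = 121, σ(82) = 126, σ(83) = 84, σ(84) = 224, σ(85) = 108, σ(86) = 132, σ(87) = 120, σ(88) = 180, σ(89) = 90, σ(90) = 234, σ(91) = 112, σ(92) = 168, σ(93) = 128, σ(94) = 144, σ(95) = 120, σ(96) = 252, σ(97) = 98, σ(98) = 171, σ(99) = 156, σ(100) = 217, σ(101) = 102, σ(102) = 216, σ(103) = 104, σ(104) = 210, σ(105) = 192, σ(106) = 162, σ(107) = 108, σ(108) = 280, σ(109) = 110, σ(110) = 216, σ(111) = 152, σ(112) = 248, σ(113) = 114, σ(114) = 240, σ(115) = 144, σ(116) = 210, σ(117) = 182, σ(118) = 180, σ(119) = 144, σ(120) = 360, σ(121) = 133, σ(122) = 186, σ(123) = 168, σ(124) = 224, σ(125) = 156, σ(126) = 312, σ(127) = 128, σ(128) = 255, σ(129) = 176, σ(130) = 252, σ(131) = 132, σ(132) = 336, σ(133) = 160, σ(134) = 204, σ(135) = 240, σ(136) = 270, σ(137) = 138, σ(138) = 288, σ(139) = 140, σ(140) = 336, σ(141) = 192, σ(142) = 216, σ(143) = 168, σ(144) = 403, σ(145) = 180, σ(146) = 222, σ(147) = 228, σ(148) = 266, σ(149) = 150, σ(150) = 372, σ(151) = 152, σ(152) = 300, σ(153) = 234, σ(154) = 288, σ(155) = 192, σ(156) = 392, σ(157) = 158, σ(158) = 240, σ(159) = 216, σ(160) = 378, σ(161) = 192, σ(162) = 363, σ(163) = 164, σ(164) = 294, σ(165) = 288, σ(166) = 252, σ(167) = 168, σ(168) = 480, σ(169) = 183, σ(170) = 324, σ(171) = 260, σ(172) = 308, σ(173) = 174, σ(174) = 360, σ(175) = 248, σ(176) = 372, σ(177) = 240, σ(178) = 270, σ(179) = 180, σ(180) = 546, σ(181) = 182, σ(182) = 336, σ(183) = 248, σ(184) = 360, σ(185) = 228, σ(186) = 384, σ(187) = 216, σ(188) = 336, σ(189) = 320, σ(190) = 360, σ(191) = 192, σ(192) = 508, σ(193) = 194, σ(194) = 294, σ(195) = 336. Summing all 195 values: 31314. (Average order: Σ_{n ≤ x} σ(n) ~ (π²/12) x². For x = 195, (π²/12)·195² ≈ 31274.31.)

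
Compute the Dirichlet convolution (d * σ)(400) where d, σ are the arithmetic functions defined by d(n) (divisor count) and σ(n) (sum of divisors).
(d * σ)(400) = 4554

Divisors of 400: [1, 2, 4, 5, 8, 10, 16, 20, 25, 40, 50, 80, 100, 200, 400]. For each d | 400:
  d = 1: d(1) · σ(400/1) = 1 · 961 = 961
  d = 2: d(2) · σ(400/2) = 2 · 465 = 930
  d = 4: d(4) · σ(400/4) = 3 · 217 = 651
  d = 5: d(5) · σ(400/5) = 2 · 186 = 372
  d = 8: d(8) · σ(400/8) = 4 · 93 = 372
  d = 10: d(10) · σ(400/10) = 4 · 90 = 360
  d = 16: d(16) · σ(400/16) = 5 · 31 = 155
  d = 20: d(20) · σ(400/20) = 6 · 42 = 252
  d = 25: d(25) · σ(400/25) = 3 · 31 = 93
  d = 40: d(40) · σ(400/40) = 8 · 18 = 144
  d = 50: d(50) · σ(400/50) = 6 · 15 = 90
  d = 80: d(80) · σ(400/80) = 10 · 6 = 60
  d = 100: d(100) · σ(400/100) = 9 · 7 = 63
  d = 200: d(200) · σ(400/200) = 12 · 3 = 36
  d = 400: d(400) · σ(400/400) = 15 · 1 = 15
Summing: (d * σ)(400) = 961 + 930 + 651 + 372 + 372 + 360 + 155 + 252 + 93 + 144 + 90 + 60 + 63 + 36 + 15 = 4554.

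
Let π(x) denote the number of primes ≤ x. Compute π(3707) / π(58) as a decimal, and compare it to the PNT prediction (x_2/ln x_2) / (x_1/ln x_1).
π(3707)/π(58) = 517/16 ≈ 32.3125;  PNT prediction ≈ 31.5793.

π(58) = 16 and π(3707) = 517, so π(3707)/π(58) ≈ 32.3125. The PNT-predicted ratio is (3707/ln(3707)) / (58/ln(58)) ≈ 31.5793. The two agree to within a few percent, as expected.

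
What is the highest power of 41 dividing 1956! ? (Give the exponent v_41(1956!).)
v_41(1956!) = 48

Legendre's formula: v_p(n!) = Σ_{k ≥ 1} ⌊n / p^k⌋. For p = 41, n = 1956, the terms are:
  ⌊1956/41^1⌋ = ⌊1956/41⌋ = 47
  ⌊1956/41^2⌋ = ⌊1956/1681⌋ = 1
(the next term ⌊1956/41^3⌋ = 0, terminating the sum). Summing: v_41(1956!) = 47 + 1 = 48.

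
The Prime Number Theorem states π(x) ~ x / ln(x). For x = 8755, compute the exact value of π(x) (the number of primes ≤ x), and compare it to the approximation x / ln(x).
π(8755) = 1092;  x/ln(x) ≈ 964.49;  relative error ≈ 11.68%.

Directly count primes up to 8755: π(8755) = 1092. The PNT approximation gives 8755/ln(8755) ≈ 8755/9.07738 ≈ 964.49. Relative error (π(x) − x/ln(x)) / π(x) ≈ 11.68%; the approximation is known to undercount slightly (Li(x) is a better estimate).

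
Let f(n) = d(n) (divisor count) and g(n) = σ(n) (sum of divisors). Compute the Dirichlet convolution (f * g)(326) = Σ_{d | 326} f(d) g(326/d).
(d * σ)(326) = 830

Divisors of 326: [1, 2, 163, 326]. For each d | 326:
  d = 1: d(1) · σ(326/1) = 1 · 492 = 492
  d = 2: d(2) · σ(326/2) = 2 · 164 = 328
  d = 163: d(163) · σ(326/163) = 2 · 3 = 6
  d = 326: d(326) · σ(326/326) = 4 · 1 = 4
Summing: (d * σ)(326) = 492 + 328 + 6 + 4 = 830.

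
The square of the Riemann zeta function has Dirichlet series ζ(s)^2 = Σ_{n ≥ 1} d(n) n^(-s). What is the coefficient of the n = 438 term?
d(438) = 8

ζ(s)^2 = (Σ 1/m^s)(Σ 1/k^s). The coefficient of 1/n^s in the product is the number of ordered pairs (m, k) with mk = n, which equals d(n). For n = 438, divisors are [1, 2, 3, 6, 73, 146, 219, 438], so d(438) = 8.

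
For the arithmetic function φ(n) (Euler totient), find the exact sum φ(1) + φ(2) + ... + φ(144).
Σ_{n ≤ 144} φ(n) = 6330

Compute φ(n) for each 1 ≤ n ≤ 144: φ(1) = 1, φ(2) = 1, φ(3) = 2, φ(4) = 2, φ(5) = 4, φ(6) = 2, φ(7) = 6, φ(8) = 4, φ(9) = 6, φ(10) = 4, φ(11) = 10, φ(12) = 4, φ(13) = 12, φ(14) = 6, φ(15) = 8, φ(16) = 8, φ(17) = 16, φ(18) = 6, φ(19) = 18, φ(20) = 8, φ(21) = 12, φ(22) = 10, φ(23) = 22, φ(24) = 8, φ(25) = 20, φ(26) = 12, φ(27) = 18, φ(28) = 12, φ(29) = 28, φ(30) = 8, φ(31) = 30, φ(32) = 16, φ(33) = 20, φ(34) = 16, φ(35) = 24, φ(36) = 12, φ(37) = 36, φ(38) = 18, φ(39) = 24, φ(40) = 16, φ(41) = 40, φ(42) = 12, φ(43) = 42, φ(44) = 20, φ(45) = 24, φ(46) = 22, φ(47) = 46, φ(48) = 16, φ(49) = 42, φ(50) = 20, φ(51) = 32, φ(52) = 24, φ(53) = 52, φ(54) = 18, φ(55) = 40, φ(56) = 24, φ(57) = 36, φ(58) = 28, φ(59) = 58, φ(60) = 16, φ(61) = 60, φ(62) = 30, φ(63) = 36, φ(64) = 32, φ(65) = 48, φ(66) = 20, φ(67) = 66, φ(68) = 32, φ(69) = 44, φ(70) = 24, φ(71) = 70, φ(72) = 24, φ(73) = 72, φ(74) = 36, φ(75) = 40, φ(76) = 36, φ(77) = 60, φ(78) = 24, φ(79) = 78, φ(80) = 32, φ(81) = 54, φ(82) = 40, φ(83) = 82, φ(84) = 24, φ(85) = 64, φ(86) = 42, φ(87) = 56, φ(88) = 40, φ(89) = 88, φ(90) = 24, φ(91) = 72, φ(92) = 44, φ(93) = 60, φ(94) = 46, φ(95) = 72, φ(96) = 32, φ(97) = 96, φ(98) = 42, φ(99) = 60, φ(100) = 40, φ(101) = 100, φ(102) = 32, φ(103) = 102, φ(104) = 48, φ(105) = 48, φ(106) = 52, φ(107) = 106, φ(108) = 36, φ(109) = 108, φ(110) = 40, φ(111) = 72, φ(112) = 48, φ(113) = 112, φ(114) = 36, φ(115) = 88, φ(116) = 56, φ(117) = 72, φ(118) = 58, φ(119) = 96, φ(120) = 32, φ(121) = 110, φ(122) = 60, φ(123) = 80, φ(124) = 60, φ(125) = 100, φ(126) = 36, φ(127) = 126, φ(128) = 64, φ(129) = 84, φ(130) = 48, φ(131) = 130, φ(132) = 40, φ(133) = 108, φ(134) = 66, φ(135) = 72, φ(136) = 64, φ(137) = 136, φ(138) = 44, φ(139) = 138, φ(140) = 48, φ(141) = 92, φ(142) = 70, φ(143) = 120, φ(144) = 48. Summing all 144 values: 6330. (Average order: Σ_{n ≤ x} φ(n) ~ (3/π²) x². For x = 144, (3/π²)·144² ≈ 6302.99.)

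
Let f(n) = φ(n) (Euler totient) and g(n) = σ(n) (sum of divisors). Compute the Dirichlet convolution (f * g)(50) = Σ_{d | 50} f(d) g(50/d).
(φ * σ)(50) = 300

Divisors of 50: [1, 2, 5, 10, 25, 50]. For each d | 50:
  d = 1: φ(1) · σ(50/1) = 1 · 93 = 93
  d = 2: φ(2) · σ(50/2) = 1 · 31 = 31
  d = 5: φ(5) · σ(50/5) = 4 · 18 = 72
  d = 10: φ(10) · σ(50/10) = 4 · 6 = 24
  d = 25: φ(25) · σ(50/25) = 20 · 3 = 60
  d = 50: φ(50) · σ(50/50) = 20 · 1 = 20
Summing: (φ * σ)(50) = 93 + 31 + 72 + 24 + 60 + 20 = 300.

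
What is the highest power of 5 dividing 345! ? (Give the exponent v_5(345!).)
v_5(345!) = 84

Legendre's formula: v_p(n!) = Σ_{k ≥ 1} ⌊n / p^k⌋. For p = 5, n = 345, the terms are:
  ⌊345/5^1⌋ = ⌊345/5⌋ = 69
  ⌊345/5^2⌋ = ⌊345/25⌋ = 13
  ⌊345/5^3⌋ = ⌊345/125⌋ = 2
(the next term ⌊345/5^4⌋ = 0, terminating the sum). Summing: v_5(345!) = 69 + 13 + 2 = 84.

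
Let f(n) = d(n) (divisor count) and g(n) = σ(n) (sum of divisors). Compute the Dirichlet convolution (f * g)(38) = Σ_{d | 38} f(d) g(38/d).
(d * σ)(38) = 110

Divisors of 38: [1, 2, 19, 38]. For each d | 38:
  d = 1: d(1) · σ(38/1) = 1 · 60 = 60
  d = 2: d(2) · σ(38/2) = 2 · 20 = 40
  d = 19: d(19) · σ(38/19) = 2 · 3 = 6
  d = 38: d(38) · σ(38/38) = 4 · 1 = 4
Summing: (d * σ)(38) = 60 + 40 + 6 + 4 = 110.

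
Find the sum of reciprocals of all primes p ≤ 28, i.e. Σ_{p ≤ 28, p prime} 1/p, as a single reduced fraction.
Σ 1/p = 334406399/223092870

π(28) = 9, so the primes ≤ 28 are [2, 3, 5, 7, 11, 13, 17, 19, 23]. Summing 1/p over these primes: 334406399/223092870 ≈ 1.4990. Mertens estimate ln ln(28) + 0.2615 ≈ 1.4651.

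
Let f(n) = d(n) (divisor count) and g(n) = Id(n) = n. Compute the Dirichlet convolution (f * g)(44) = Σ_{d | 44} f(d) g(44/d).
(d * Id)(44) = 143

Divisors of 44: [1, 2, 4, 11, 22, 44]. For each d | 44:
  d = 1: d(1) · Id(44/1) = 1 · 44 = 44
  d = 2: d(2) · Id(44/2) = 2 · 22 = 44
  d = 4: d(4) · Id(44/4) = 3 · 11 = 33
  d = 11: d(11) · Id(44/11) = 2 · 4 = 8
  d = 22: d(22) · Id(44/22) = 4 · 2 = 8
  d = 44: d(44) · Id(44/44) = 6 · 1 = 6
Summing: (d * Id)(44) = 44 + 44 + 33 + 8 + 8 + 6 = 143.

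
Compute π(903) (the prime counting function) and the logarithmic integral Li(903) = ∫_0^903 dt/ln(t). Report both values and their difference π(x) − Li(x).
π(903) = 154;  Li(903) ≈ 163.46;  π(x) − Li(x) ≈ -9.46.

Direct count of primes ≤ 903 gives π(903) = 154. Numerical evaluation of the logarithmic integral gives Li(903) ≈ 163.46. The difference π(x) − Li(x) ≈ -9.46 is typically negative for small/moderate x (Li(x) overestimates), though Littlewood's theorem shows this sign changes infinitely often.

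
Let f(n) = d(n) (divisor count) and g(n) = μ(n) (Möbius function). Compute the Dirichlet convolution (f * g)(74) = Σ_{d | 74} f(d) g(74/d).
(d * μ)(74) = 1

Divisors of 74: [1, 2, 37, 74]. For each d | 74:
  d = 1: d(1) · μ(74/1) = 1 · 1 = 1
  d = 2: d(2) · μ(74/2) = 2 · -1 = -2
  d = 37: d(37) · μ(74/37) = 2 · -1 = -2
  d = 74: d(74) · μ(74/74) = 4 · 1 = 4
Summing: (d * μ)(74) = 1 + -2 + -2 + 4 = 1.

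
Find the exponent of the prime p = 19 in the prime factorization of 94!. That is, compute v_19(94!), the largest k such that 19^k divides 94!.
v_19(94!) = 4

Legendre's formula: v_p(n!) = Σ_{k ≥ 1} ⌊n / p^k⌋. For p = 19, n = 94, the terms are:
  ⌊94/19^1⌋ = ⌊94/19⌋ = 4
(the next term ⌊94/19^2⌋ = 0, terminating the sum). Summing: v_19(94!) = 4 = 4.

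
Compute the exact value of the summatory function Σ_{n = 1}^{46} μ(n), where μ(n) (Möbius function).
Σ_{n ≤ 46} μ(n) = -2

Compute μ(n) for each 1 ≤ n ≤ 46: μ(1) = 1, μ(2) = -1, μ(3) = -1, μ(4) = 0, μ(5) = -1, μ(6) = 1, μ(7) = -1, μ(8) = 0, μ(9) = 0, μ(10) = 1, μ(11) = -1, μ(12) = 0, μ(13) = -1, μ(14) = 1, μ(15) = 1, μ(16) = 0, μ(17) = -1, μ(18) = 0, μ(19) = -1, μ(20) = 0, μ(21) = 1, μ(22) = 1, μ(23) = -1, μ(24) = 0, μ(25) = 0, μ(26) = 1, μ(27) = 0, μ(28) = 0, μ(29) = -1, μ(30) = -1, μ(31) = -1, μ(32) = 0, μ(33) = 1, μ(34) = 1, μ(35) = 1, μ(36) = 0, μ(37) = -1, μ(38) = 1, μ(39) = 1, μ(40) = 0, μ(41) = -1, μ(42) = -1, μ(43) = -1, μ(44) = 0, μ(45) = 0, μ(46) = 1. Summing all 46 values: -2. (Mertens function M(x) = Σ_{n ≤ x} μ(n); on average M(x) should be small (PNT ⟺ M(x) = o(x)).)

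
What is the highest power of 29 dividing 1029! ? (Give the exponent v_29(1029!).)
v_29(1029!) = 36

Legendre's formula: v_p(n!) = Σ_{k ≥ 1} ⌊n / p^k⌋. For p = 29, n = 1029, the terms are:
  ⌊1029/29^1⌋ = ⌊1029/29⌋ = 35
  ⌊1029/29^2⌋ = ⌊1029/841⌋ = 1
(the next term ⌊1029/29^3⌋ = 0, terminating the sum). Summing: v_29(1029!) = 35 + 1 = 36.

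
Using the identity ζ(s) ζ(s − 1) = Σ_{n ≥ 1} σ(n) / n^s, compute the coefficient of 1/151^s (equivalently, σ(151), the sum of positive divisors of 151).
σ(151) = 152

In the product (Σ m^0/m^s)(Σ k / k^s) = Σ (Σ_{d | n} d) / n^s, the coefficient of 1/n^s is σ(n) = Σ_{d | n} d. For n = 151, divisors are [1, 151]; summing: σ(151) = 152.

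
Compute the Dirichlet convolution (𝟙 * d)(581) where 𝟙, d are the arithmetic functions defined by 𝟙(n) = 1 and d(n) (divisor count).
(𝟙 * d)(581) = 9

Divisors of 581: [1, 7, 83, 581]. For each d | 581:
  d = 1: 𝟙(1) · d(581/1) = 1 · 4 = 4
  d = 7: 𝟙(7) · d(581/7) = 1 · 2 = 2
  d = 83: 𝟙(83) · d(581/83) = 1 · 2 = 2
  d = 581: 𝟙(581) · d(581/581) = 1 · 1 = 1
Summing: (𝟙 * d)(581) = 4 + 2 + 2 + 1 = 9.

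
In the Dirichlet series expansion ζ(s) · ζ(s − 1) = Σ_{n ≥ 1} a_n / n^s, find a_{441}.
σ(441) = 741

In the product (Σ m^0/m^s)(Σ k / k^s) = Σ (Σ_{d | n} d) / n^s, the coefficient of 1/n^s is σ(n) = Σ_{d | n} d. For n = 441, divisors are [1, 3, 7, 9, 21, 49, 63, 147, 441]; summing: σ(441) = 741.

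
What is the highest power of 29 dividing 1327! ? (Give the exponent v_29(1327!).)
v_29(1327!) = 46

Legendre's formula: v_p(n!) = Σ_{k ≥ 1} ⌊n / p^k⌋. For p = 29, n = 1327, the terms are:
  ⌊1327/29^1⌋ = ⌊1327/29⌋ = 45
  ⌊1327/29^2⌋ = ⌊1327/841⌋ = 1
(the next term ⌊1327/29^3⌋ = 0, terminating the sum). Summing: v_29(1327!) = 45 + 1 = 46.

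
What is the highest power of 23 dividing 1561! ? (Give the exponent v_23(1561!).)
v_23(1561!) = 69

Legendre's formula: v_p(n!) = Σ_{k ≥ 1} ⌊n / p^k⌋. For p = 23, n = 1561, the terms are:
  ⌊1561/23^1⌋ = ⌊1561/23⌋ = 67
  ⌊1561/23^2⌋ = ⌊1561/529⌋ = 2
(the next term ⌊1561/23^3⌋ = 0, terminating the sum). Summing: v_23(1561!) = 67 + 2 = 69.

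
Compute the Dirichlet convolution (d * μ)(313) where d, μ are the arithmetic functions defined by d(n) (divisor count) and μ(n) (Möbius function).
(d * μ)(313) = 1

Divisors of 313: [1, 313]. For each d | 313:
  d = 1: d(1) · μ(313/1) = 1 · -1 = -1
  d = 313: d(313) · μ(313/313) = 2 · 1 = 2
Summing: (d * μ)(313) = -1 + 2 = 1.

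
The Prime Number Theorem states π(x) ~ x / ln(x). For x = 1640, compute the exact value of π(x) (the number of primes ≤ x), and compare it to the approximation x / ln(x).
π(1640) = 259;  x/ln(x) ≈ 221.55;  relative error ≈ 14.46%.

Directly count primes up to 1640: π(1640) = 259. The PNT approximation gives 1640/ln(1640) ≈ 1640/7.40245 ≈ 221.55. Relative error (π(x) − x/ln(x)) / π(x) ≈ 14.46%; the approximation is known to undercount slightly (Li(x) is a better estimate).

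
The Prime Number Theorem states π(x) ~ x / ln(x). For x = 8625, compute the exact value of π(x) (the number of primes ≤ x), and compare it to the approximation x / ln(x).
π(8625) = 1073;  x/ln(x) ≈ 951.73;  relative error ≈ 11.30%.

Directly count primes up to 8625: π(8625) = 1073. The PNT approximation gives 8625/ln(8625) ≈ 8625/9.06242 ≈ 951.73. Relative error (π(x) − x/ln(x)) / π(x) ≈ 11.30%; the approximation is known to undercount slightly (Li(x) is a better estimate).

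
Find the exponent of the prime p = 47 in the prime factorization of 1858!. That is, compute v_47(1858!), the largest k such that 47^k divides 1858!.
v_47(1858!) = 39

Legendre's formula: v_p(n!) = Σ_{k ≥ 1} ⌊n / p^k⌋. For p = 47, n = 1858, the terms are:
  ⌊1858/47^1⌋ = ⌊1858/47⌋ = 39
(the next term ⌊1858/47^2⌋ = 0, terminating the sum). Summing: v_47(1858!) = 39 = 39.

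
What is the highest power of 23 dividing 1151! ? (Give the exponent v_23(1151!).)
v_23(1151!) = 52

Legendre's formula: v_p(n!) = Σ_{k ≥ 1} ⌊n / p^k⌋. For p = 23, n = 1151, the terms are:
  ⌊1151/23^1⌋ = ⌊1151/23⌋ = 50
  ⌊1151/23^2⌋ = ⌊1151/529⌋ = 2
(the next term ⌊1151/23^3⌋ = 0, terminating the sum). Summing: v_23(1151!) = 50 + 2 = 52.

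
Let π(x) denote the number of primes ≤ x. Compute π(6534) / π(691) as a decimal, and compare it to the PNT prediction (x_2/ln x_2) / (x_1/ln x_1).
π(6534)/π(691) = 844/125 ≈ 6.7520;  PNT prediction ≈ 7.0376.

π(691) = 125 and π(6534) = 844, so π(6534)/π(691) ≈ 6.7520. The PNT-predicted ratio is (6534/ln(6534)) / (691/ln(691)) ≈ 7.0376. The two agree to within a few percent, as expected.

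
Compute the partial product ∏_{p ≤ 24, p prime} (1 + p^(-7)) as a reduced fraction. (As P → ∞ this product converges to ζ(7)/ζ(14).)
∏ = 1213055423679013780431254747580653474818754487990016/1203084832226034935165248483197620256588271403484375

The primes p ≤ 24 are [2, 3, 5, 7, 11, 13, 17, 19, 23]. For each, (1 + 1/p^7) = (p^7 + 1)/p^7. Multiplying these fractions over p ∈ [2, 3, 5, 7, 11, 13, 17, 19, 23] gives 1213055423679013780431254747580653474818754487990016/1203084832226034935165248483197620256588271403484375. (In the limit P → ∞ this tends to ζ(7)/ζ(14).)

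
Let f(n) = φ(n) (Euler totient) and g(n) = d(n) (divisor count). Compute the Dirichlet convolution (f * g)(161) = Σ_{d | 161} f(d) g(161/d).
(φ * d)(161) = 192

Divisors of 161: [1, 7, 23, 161]. For each d | 161:
  d = 1: φ(1) · d(161/1) = 1 · 4 = 4
  d = 7: φ(7) · d(161/7) = 6 · 2 = 12
  d = 23: φ(23) · d(161/23) = 22 · 2 = 44
  d = 161: φ(161) · d(161/161) = 132 · 1 = 132
Summing: (φ * d)(161) = 4 + 12 + 44 + 132 = 192.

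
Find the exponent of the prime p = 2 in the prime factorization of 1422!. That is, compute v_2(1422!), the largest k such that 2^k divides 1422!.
v_2(1422!) = 1416

Legendre's formula: v_p(n!) = Σ_{k ≥ 1} ⌊n / p^k⌋. For p = 2, n = 1422, the terms are:
  ⌊1422/2^1⌋ = ⌊1422/2⌋ = 711
  ⌊1422/2^2⌋ = ⌊1422/4⌋ = 355
  ⌊1422/2^3⌋ = ⌊1422/8⌋ = 177
  ⌊1422/2^4⌋ = ⌊1422/16⌋ = 88
  ⌊1422/2^5⌋ = ⌊1422/32⌋ = 44
  ⌊1422/2^6⌋ = ⌊1422/64⌋ = 22
  ⌊1422/2^7⌋ = ⌊1422/128⌋ = 11
  ⌊1422/2^8⌋ = ⌊1422/256⌋ = 5
  ⌊1422/2^9⌋ = ⌊1422/512⌋ = 2
  ⌊1422/2^10⌋ = ⌊1422/1024⌋ = 1
(the next term ⌊1422/2^11⌋ = 0, terminating the sum). Summing: v_2(1422!) = 711 + 355 + 177 + 88 + 44 + 22 + 11 + 5 + 2 + 1 = 1416.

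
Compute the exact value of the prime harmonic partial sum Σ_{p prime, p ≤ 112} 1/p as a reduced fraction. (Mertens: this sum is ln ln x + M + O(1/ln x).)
Σ 1/p = 514977313070181206962860776592994315598662571/279734996817854936178276161872067809674997230

π(112) = 29, so the primes ≤ 112 are [2, 3, 5, 7, 11, 13, 17, 19, 23, 29, 31, 37, 41, 43, 47, 53, 59, 61, 67, 71, 73, 79, 83, 89, 97, 101, 103, 107, 109]. Summing 1/p over these primes: 514977313070181206962860776592994315598662571/279734996817854936178276161872067809674997230 ≈ 1.8409. Mertens estimate ln ln(112) + 0.2615 ≈ 1.8130.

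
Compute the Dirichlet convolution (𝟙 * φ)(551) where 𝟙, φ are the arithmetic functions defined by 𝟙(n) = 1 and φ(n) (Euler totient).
(𝟙 * φ)(551) = 551

Divisors of 551: [1, 19, 29, 551]. For each d | 551:
  d = 1: 𝟙(1) · φ(551/1) = 1 · 504 = 504
  d = 19: 𝟙(19) · φ(551/19) = 1 · 28 = 28
  d = 29: 𝟙(29) · φ(551/29) = 1 · 18 = 18
  d = 551: 𝟙(551) · φ(551/551) = 1 · 1 = 1
Summing: (𝟙 * φ)(551) = 504 + 28 + 18 + 1 = 551.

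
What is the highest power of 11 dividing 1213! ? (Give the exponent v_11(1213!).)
v_11(1213!) = 120

Legendre's formula: v_p(n!) = Σ_{k ≥ 1} ⌊n / p^k⌋. For p = 11, n = 1213, the terms are:
  ⌊1213/11^1⌋ = ⌊1213/11⌋ = 110
  ⌊1213/11^2⌋ = ⌊1213/121⌋ = 10
(the next term ⌊1213/11^3⌋ = 0, terminating the sum). Summing: v_11(1213!) = 110 + 10 = 120.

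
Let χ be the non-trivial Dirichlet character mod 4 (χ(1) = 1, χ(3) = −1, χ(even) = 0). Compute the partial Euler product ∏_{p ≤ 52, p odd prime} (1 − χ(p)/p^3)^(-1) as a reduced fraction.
∏ = 5542372783760447569145696690995330585/5720007308274565543266215981884637184

The odd primes p ≤ 52 are [3, 5, 7, 11, 13, 17, 19, 23, 29, 31, 37, 41, 43, 47]. For each, χ(p) = 1 if p ≡ 1 mod 4, χ(p) = −1 if p ≡ 3 mod 4. Taking (1 − χ(p)/p^3)^(-1) = p^3/(p^3 − χ(p)): (1 − (-1)/3^3)^(-1) · (1 − (1)/5^3)^(-1) · (1 − (-1)/7^3)^(-1) · (1 − (-1)/11^3)^(-1) · (1 − (1)/13^3)^(-1) · (1 − (1)/17^3)^(-1) · (1 − (-1)/19^3)^(-1) · (1 − (-1)/23^3)^(-1) · (1 − (1)/29^3)^(-1) · (1 − (-1)/31^3)^(-1) · (1 − (1)/37^3)^(-1) · (1 − (1)/41^3)^(-1) · (1 − (-1)/43^3)^(-1) · (1 − (-1)/47^3)^(-1) = 5542372783760447569145696690995330585/5720007308274565543266215981884637184.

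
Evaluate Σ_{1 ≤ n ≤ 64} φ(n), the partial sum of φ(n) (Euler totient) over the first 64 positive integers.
Σ_{n ≤ 64} φ(n) = 1260

Compute φ(n) for each 1 ≤ n ≤ 64: φ(1) = 1, φ(2) = 1, φ(3) = 2, φ(4) = 2, φ(5) = 4, φ(6) = 2, φ(7) = 6, φ(8) = 4, φ(9) = 6, φ(10) = 4, φ(11) = 10, φ(12) = 4, φ(13) = 12, φ(14) = 6, φ(15) = 8, φ(16) = 8, φ(17) = 16, φ(18) = 6, φ(19) = 18, φ(20) = 8, φ(21) = 12, φ(22) = 10, φ(23) = 22, φ(24) = 8, φ(25) = 20, φ(26) = 12, φ(27) = 18, φ(28) = 12, φ(29) = 28, φ(30) = 8, φ(31) = 30, φ(32) = 16, φ(33) = 20, φ(34) = 16, φ(35) = 24, φ(36) = 12, φ(37) = 36, φ(38) = 18, φ(39) = 24, φ(40) = 16, φ(41) = 40, φ(42) = 12, φ(43) = 42, φ(44) = 20, φ(45) = 24, φ(46) = 22, φ(47) = 46, φ(48) = 16, φ(49) = 42, φ(50) = 20, φ(51) = 32, φ(52) = 24, φ(53) = 52, φ(54) = 18, φ(55) = 40, φ(56) = 24, φ(57) = 36, φ(58) = 28, φ(59) = 58, φ(60) = 16, φ(61) = 60, φ(62) = 30, φ(63) = 36, φ(64) = 32. Summing all 64 values: 1260. (Average order: Σ_{n ≤ x} φ(n) ~ (3/π²) x². For x = 64, (3/π²)·64² ≈ 1245.03.)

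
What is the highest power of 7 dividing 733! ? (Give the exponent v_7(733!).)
v_7(733!) = 120

Legendre's formula: v_p(n!) = Σ_{k ≥ 1} ⌊n / p^k⌋. For p = 7, n = 733, the terms are:
  ⌊733/7^1⌋ = ⌊733/7⌋ = 104
  ⌊733/7^2⌋ = ⌊733/49⌋ = 14
  ⌊733/7^3⌋ = ⌊733/343⌋ = 2
(the next term ⌊733/7^4⌋ = 0, terminating the sum). Summing: v_7(733!) = 104 + 14 + 2 = 120.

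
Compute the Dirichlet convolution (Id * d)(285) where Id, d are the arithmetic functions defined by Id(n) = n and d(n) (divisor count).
(Id * d)(285) = 735

Divisors of 285: [1, 3, 5, 15, 19, 57, 95, 285]. For each d | 285:
  d = 1: Id(1) · d(285/1) = 1 · 8 = 8
  d = 3: Id(3) · d(285/3) = 3 · 4 = 12
  d = 5: Id(5) · d(285/5) = 5 · 4 = 20
  d = 15: Id(15) · d(285/15) = 15 · 2 = 30
  d = 19: Id(19) · d(285/19) = 19 · 4 = 76
  d = 57: Id(57) · d(285/57) = 57 · 2 = 114
  d = 95: Id(95) · d(285/95) = 95 · 2 = 190
  d = 285: Id(285) · d(285/285) = 285 · 1 = 285
Summing: (Id * d)(285) = 8 + 12 + 20 + 30 + 76 + 114 + 190 + 285 = 735.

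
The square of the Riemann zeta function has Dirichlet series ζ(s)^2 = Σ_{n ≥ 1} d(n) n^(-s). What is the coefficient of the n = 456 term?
d(456) = 16

ζ(s)^2 = (Σ 1/m^s)(Σ 1/k^s). The coefficient of 1/n^s in the product is the number of ordered pairs (m, k) with mk = n, which equals d(n). For n = 456, divisors are [1, 2, 3, 4, 6, 8, 12, 19, 24, 38, 57, 76, 114, 152, 228, 456], so d(456) = 16.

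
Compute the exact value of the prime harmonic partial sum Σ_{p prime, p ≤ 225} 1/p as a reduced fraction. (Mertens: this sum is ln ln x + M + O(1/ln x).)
Σ 1/p = 718699639327957473429492425322377115938612460993073775465130392853544377727917042657991/367009731827331916465034565550136732339800312955331782619462457039988073311157667212930

π(225) = 48, so the primes ≤ 225 are [2, 3, 5, 7, 11, 13, 17, 19, 23, 29, 31, 37, 41, 43, 47, 53, 59, 61, 67, 71, 73, 79, 83, 89, 97, 101, 103, 107, 109, 113, 127, 131, 137, 139, 149, 151, 157, 163, 167, 173, 179, 181, 191, 193, 197, 199, 211, 223]. Summing 1/p over these primes: 718699639327957473429492425322377115938612460993073775465130392853544377727917042657991/367009731827331916465034565550136732339800312955331782619462457039988073311157667212930 ≈ 1.9583. Mertens estimate ln ln(225) + 0.2615 ≈ 1.9509.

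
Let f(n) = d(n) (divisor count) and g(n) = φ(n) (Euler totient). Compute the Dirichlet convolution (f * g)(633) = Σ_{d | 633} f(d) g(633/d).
(d * φ)(633) = 848

Divisors of 633: [1, 3, 211, 633]. For each d | 633:
  d = 1: d(1) · φ(633/1) = 1 · 420 = 420
  d = 3: d(3) · φ(633/3) = 2 · 210 = 420
  d = 211: d(211) · φ(633/211) = 2 · 2 = 4
  d = 633: d(633) · φ(633/633) = 4 · 1 = 4
Summing: (d * φ)(633) = 420 + 420 + 4 + 4 = 848.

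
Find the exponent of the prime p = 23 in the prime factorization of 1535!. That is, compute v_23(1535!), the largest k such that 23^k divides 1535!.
v_23(1535!) = 68

Legendre's formula: v_p(n!) = Σ_{k ≥ 1} ⌊n / p^k⌋. For p = 23, n = 1535, the terms are:
  ⌊1535/23^1⌋ = ⌊1535/23⌋ = 66
  ⌊1535/23^2⌋ = ⌊1535/529⌋ = 2
(the next term ⌊1535/23^3⌋ = 0, terminating the sum). Summing: v_23(1535!) = 66 + 2 = 68.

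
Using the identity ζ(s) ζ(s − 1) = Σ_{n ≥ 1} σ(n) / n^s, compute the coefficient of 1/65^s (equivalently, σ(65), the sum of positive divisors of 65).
σ(65) = 84

In the product (Σ m^0/m^s)(Σ k / k^s) = Σ (Σ_{d | n} d) / n^s, the coefficient of 1/n^s is σ(n) = Σ_{d | n} d. For n = 65, divisors are [1, 5, 13, 65]; summing: σ(65) = 84.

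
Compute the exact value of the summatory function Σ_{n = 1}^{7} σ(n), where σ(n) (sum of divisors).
Σ_{n ≤ 7} σ(n) = 41

Compute σ(n) for each 1 ≤ n ≤ 7: σ(1) = 1, σ(2) = 3, σ(3) = 4, σ(4) = 7, σ(5) = 6, σ(6) = 12, σ(7) = 8. Summing all 7 values: 41. (Average order: Σ_{n ≤ x} σ(n) ~ (π²/12) x². For x = 7, (π²/12)·7² ≈ 40.30.)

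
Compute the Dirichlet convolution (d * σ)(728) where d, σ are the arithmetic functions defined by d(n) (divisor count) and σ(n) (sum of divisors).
(d * σ)(728) = 6720

Divisors of 728: [1, 2, 4, 7, 8, 13, 14, 26, 28, 52, 56, 91, 104, 182, 364, 728]. For each d | 728:
  d = 1: d(1) · σ(728/1) = 1 · 1680 = 1680
  d = 2: d(2) · σ(728/2) = 2 · 784 = 1568
  d = 4: d(4) · σ(728/4) = 3 · 336 = 1008
  d = 7: d(7) · σ(728/7) = 2 · 210 = 420
  d = 8: d(8) · σ(728/8) = 4 · 112 = 448
  d = 13: d(13) · σ(728/13) = 2 · 120 = 240
  d = 14: d(14) · σ(728/14) = 4 · 98 = 392
  d = 26: d(26) · σ(728/26) = 4 · 56 = 224
  d = 28: d(28) · σ(728/28) = 6 · 42 = 252
  d = 52: d(52) · σ(728/52) = 6 · 24 = 144
  d = 56: d(56) · σ(728/56) = 8 · 14 = 112
  d = 91: d(91) · σ(728/91) = 4 · 15 = 60
  d = 104: d(104) · σ(728/104) = 8 · 8 = 64
  d = 182: d(182) · σ(728/182) = 8 · 7 = 56
  d = 364: d(364) · σ(728/364) = 12 · 3 = 36
  d = 728: d(728) · σ(728/728) = 16 · 1 = 16
Summing: (d * σ)(728) = 1680 + 1568 + 1008 + 420 + 448 + 240 + 392 + 224 + 252 + 144 + 112 + 60 + 64 + 56 + 36 + 16 = 6720.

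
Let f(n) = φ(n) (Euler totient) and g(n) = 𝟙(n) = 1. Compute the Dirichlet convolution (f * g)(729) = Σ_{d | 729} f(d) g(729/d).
(φ * 𝟙)(729) = 729

Divisors of 729: [1, 3, 9, 27, 81, 243, 729]. For each d | 729:
  d = 1: φ(1) · 𝟙(729/1) = 1 · 1 = 1
  d = 3: φ(3) · 𝟙(729/3) = 2 · 1 = 2
  d = 9: φ(9) · 𝟙(729/9) = 6 · 1 = 6
  d = 27: φ(27) · 𝟙(729/27) = 18 · 1 = 18
  d = 81: φ(81) · 𝟙(729/81) = 54 · 1 = 54
  d = 243: φ(243) · 𝟙(729/243) = 162 · 1 = 162
  d = 729: φ(729) · 𝟙(729/729) = 486 · 1 = 486
Summing: (φ * 𝟙)(729) = 1 + 2 + 6 + 18 + 54 + 162 + 486 = 729.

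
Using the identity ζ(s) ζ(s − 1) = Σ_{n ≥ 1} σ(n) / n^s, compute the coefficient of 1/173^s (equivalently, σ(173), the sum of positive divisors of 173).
σ(173) = 174

In the product (Σ m^0/m^s)(Σ k / k^s) = Σ (Σ_{d | n} d) / n^s, the coefficient of 1/n^s is σ(n) = Σ_{d | n} d. For n = 173, divisors are [1, 173]; summing: σ(173) = 174.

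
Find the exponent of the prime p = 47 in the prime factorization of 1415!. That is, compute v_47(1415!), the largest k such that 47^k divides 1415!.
v_47(1415!) = 30

Legendre's formula: v_p(n!) = Σ_{k ≥ 1} ⌊n / p^k⌋. For p = 47, n = 1415, the terms are:
  ⌊1415/47^1⌋ = ⌊1415/47⌋ = 30
(the next term ⌊1415/47^2⌋ = 0, terminating the sum). Summing: v_47(1415!) = 30 = 30.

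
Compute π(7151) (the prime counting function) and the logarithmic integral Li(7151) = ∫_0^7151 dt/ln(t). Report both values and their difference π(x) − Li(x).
π(7151) = 915;  Li(7151) ≈ 931.37;  π(x) − Li(x) ≈ -16.37.

Direct count of primes ≤ 7151 gives π(7151) = 915. Numerical evaluation of the logarithmic integral gives Li(7151) ≈ 931.37. The difference π(x) − Li(x) ≈ -16.37 is typically negative for small/moderate x (Li(x) overestimates), though Littlewood's theorem shows this sign changes infinitely often.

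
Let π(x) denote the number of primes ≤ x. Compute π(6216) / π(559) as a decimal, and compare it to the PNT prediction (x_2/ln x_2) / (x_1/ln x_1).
π(6216)/π(559) = 808/102 ≈ 7.9216;  PNT prediction ≈ 8.0534.

π(559) = 102 and π(6216) = 808, so π(6216)/π(559) ≈ 7.9216. The PNT-predicted ratio is (6216/ln(6216)) / (559/ln(559)) ≈ 8.0534. The two agree to within a few percent, as expected.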